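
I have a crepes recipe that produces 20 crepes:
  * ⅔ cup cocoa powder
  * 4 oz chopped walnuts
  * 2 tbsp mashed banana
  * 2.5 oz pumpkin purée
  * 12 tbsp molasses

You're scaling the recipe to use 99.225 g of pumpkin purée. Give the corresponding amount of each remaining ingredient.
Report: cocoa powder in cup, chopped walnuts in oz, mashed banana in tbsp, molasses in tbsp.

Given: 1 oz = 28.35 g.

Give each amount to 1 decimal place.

The original recipe has 70.875 g of pumpkin purée, so the scaling factor is 99.225 ÷ 70.875 = 7/5 = 1.4.
cocoa powder: 2/3 cup × 7/5 ≈ 0.9 cup
chopped walnuts: 4 oz × 7/5 = 5.6 oz
mashed banana: 2 tbsp × 7/5 = 2.8 tbsp
molasses: 12 tbsp × 7/5 = 16.8 tbsp

cocoa powder: 0.9 cup; chopped walnuts: 5.6 oz; mashed banana: 2.8 tbsp; molasses: 16.8 tbsp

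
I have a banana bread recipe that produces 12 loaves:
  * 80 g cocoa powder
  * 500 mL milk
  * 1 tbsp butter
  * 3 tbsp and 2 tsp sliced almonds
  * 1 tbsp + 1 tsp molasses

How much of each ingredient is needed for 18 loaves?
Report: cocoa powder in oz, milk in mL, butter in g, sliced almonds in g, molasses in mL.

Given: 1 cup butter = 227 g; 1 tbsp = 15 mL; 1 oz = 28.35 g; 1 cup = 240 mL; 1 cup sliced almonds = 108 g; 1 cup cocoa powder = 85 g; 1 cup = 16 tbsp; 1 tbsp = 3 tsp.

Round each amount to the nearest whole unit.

Scaling factor: 18/12 = 3/2 = 1.5.
cocoa powder: 80 g × 3/2 ÷ 28.35 g/oz ≈ 4 oz
milk: 500 mL × 3/2 = 750 mL
butter: 1 tbsp × 3/2 ÷ 16 tbsp/cup × 227 g/cup ≈ 21 g
sliced almonds: (3 tbsp + 2 tsp = 11/3 tbsp) × 3/2 ÷ 16 tbsp/cup × 108 g/cup ≈ 37 g
molasses: (1 tbsp + 1 tsp = 4/3 tbsp) × 3/2 × 15 mL/tbsp = 30 mL

cocoa powder: 4 oz; milk: 750 mL; butter: 21 g; sliced almonds: 37 g; molasses: 30 mL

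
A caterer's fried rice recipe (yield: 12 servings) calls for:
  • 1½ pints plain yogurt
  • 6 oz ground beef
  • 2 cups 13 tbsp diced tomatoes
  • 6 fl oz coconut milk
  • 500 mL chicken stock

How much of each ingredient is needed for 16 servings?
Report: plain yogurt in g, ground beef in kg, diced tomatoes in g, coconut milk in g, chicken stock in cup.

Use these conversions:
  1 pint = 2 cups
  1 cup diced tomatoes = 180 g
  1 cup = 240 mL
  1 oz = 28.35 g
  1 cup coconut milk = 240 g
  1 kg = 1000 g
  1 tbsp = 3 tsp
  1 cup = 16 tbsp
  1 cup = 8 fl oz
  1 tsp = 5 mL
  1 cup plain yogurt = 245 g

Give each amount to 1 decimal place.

Scaling factor: 16/12 = 4/3.
plain yogurt: 1.5 pint × 4/3 × 2 cup/pint × 245 g/cup = 980.0 g
ground beef: 6 oz × 4/3 × 28.35 g/oz ÷ 1000 g/kg ≈ 0.2 kg
diced tomatoes: (2 cup + 13 tbsp = 2.8125 cup) × 4/3 × 180 g/cup = 675.0 g
coconut milk: 6 fl oz × 4/3 ÷ 8 fl oz/cup × 240 g/cup = 240.0 g
chicken stock: 500 mL × 4/3 ÷ 240 mL/cup ≈ 2.8 cup

plain yogurt: 980.0 g; ground beef: 0.2 kg; diced tomatoes: 675.0 g; coconut milk: 240.0 g; chicken stock: 2.8 cup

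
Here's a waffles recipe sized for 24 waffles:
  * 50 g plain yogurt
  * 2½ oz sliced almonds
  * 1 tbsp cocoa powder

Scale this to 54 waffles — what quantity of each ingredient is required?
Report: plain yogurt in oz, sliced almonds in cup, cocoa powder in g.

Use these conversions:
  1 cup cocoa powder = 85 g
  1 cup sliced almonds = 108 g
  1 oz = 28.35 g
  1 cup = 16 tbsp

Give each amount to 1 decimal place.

Scaling factor: 54/24 = 9/4 = 2.25.
plain yogurt: 50 g × 9/4 ÷ 28.35 g/oz ≈ 4.0 oz
sliced almonds: 2.5 oz × 9/4 × 28.35 g/oz ÷ 108 g/cup ≈ 1.5 cup
cocoa powder: 1 tbsp × 9/4 ÷ 16 tbsp/cup × 85 g/cup ≈ 12.0 g

plain yogurt: 4.0 oz; sliced almonds: 1.5 cup; cocoa powder: 12.0 g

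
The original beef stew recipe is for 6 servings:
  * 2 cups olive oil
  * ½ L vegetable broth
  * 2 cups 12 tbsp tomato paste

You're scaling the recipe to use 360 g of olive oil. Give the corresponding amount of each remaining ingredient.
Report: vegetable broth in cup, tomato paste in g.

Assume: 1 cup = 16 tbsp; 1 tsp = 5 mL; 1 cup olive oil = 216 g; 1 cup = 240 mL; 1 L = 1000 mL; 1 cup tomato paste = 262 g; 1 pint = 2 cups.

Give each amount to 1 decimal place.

The original recipe has 432 g of olive oil, so the scaling factor is 360 ÷ 432 = 5/6.
vegetable broth: 0.5 L × 5/6 × 1000 mL/L ÷ 240 mL/cup ≈ 1.7 cup
tomato paste: (2 cup + 12 tbsp = 2.75 cup) × 5/6 × 262 g/cup ≈ 600.4 g

vegetable broth: 1.7 cup; tomato paste: 600.4 g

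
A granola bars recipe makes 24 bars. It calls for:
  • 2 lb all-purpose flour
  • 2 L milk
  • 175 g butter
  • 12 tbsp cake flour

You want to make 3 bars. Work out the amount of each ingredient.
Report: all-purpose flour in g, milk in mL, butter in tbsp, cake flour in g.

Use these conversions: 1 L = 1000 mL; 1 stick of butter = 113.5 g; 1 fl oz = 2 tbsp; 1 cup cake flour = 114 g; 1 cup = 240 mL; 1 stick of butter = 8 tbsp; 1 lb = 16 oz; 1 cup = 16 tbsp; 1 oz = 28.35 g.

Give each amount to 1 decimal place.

Scaling factor: 3/24 = 1/8 = 0.125.
all-purpose flour: 2 lb × 1/8 × 16 oz/lb × 28.35 g/oz = 113.4 g
milk: 2 L × 1/8 × 1000 mL/L = 250.0 mL
butter: 175 g × 1/8 ÷ 113.5 g/stick × 8 tbsp/stick ≈ 1.5 tbsp
cake flour: 12 tbsp × 1/8 ÷ 16 tbsp/cup × 114 g/cup ≈ 10.7 g

all-purpose flour: 113.4 g; milk: 250.0 mL; butter: 1.5 tbsp; cake flour: 10.7 g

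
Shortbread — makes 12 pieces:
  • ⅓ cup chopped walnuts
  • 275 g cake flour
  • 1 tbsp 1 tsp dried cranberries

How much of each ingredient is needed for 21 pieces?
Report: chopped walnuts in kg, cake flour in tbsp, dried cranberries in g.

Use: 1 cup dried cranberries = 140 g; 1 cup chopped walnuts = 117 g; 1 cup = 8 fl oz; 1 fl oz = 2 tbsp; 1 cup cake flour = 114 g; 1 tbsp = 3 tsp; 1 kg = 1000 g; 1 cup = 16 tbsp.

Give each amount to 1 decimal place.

chopped walnuts: 0.1 kg; cake flour: 67.5 tbsp; dried cranberries: 20.4 g

Scaling factor: 21/12 = 7/4 = 1.75.
chopped walnuts: 1/3 cup × 7/4 × 117 g/cup ÷ 1000 g/kg ≈ 0.1 kg
cake flour: 275 g × 7/4 ÷ 114 g/cup × 16 tbsp/cup ≈ 67.5 tbsp
dried cranberries: (1 tbsp + 1 tsp = 4/3 tbsp) × 7/4 ÷ 16 tbsp/cup × 140 g/cup ≈ 20.4 g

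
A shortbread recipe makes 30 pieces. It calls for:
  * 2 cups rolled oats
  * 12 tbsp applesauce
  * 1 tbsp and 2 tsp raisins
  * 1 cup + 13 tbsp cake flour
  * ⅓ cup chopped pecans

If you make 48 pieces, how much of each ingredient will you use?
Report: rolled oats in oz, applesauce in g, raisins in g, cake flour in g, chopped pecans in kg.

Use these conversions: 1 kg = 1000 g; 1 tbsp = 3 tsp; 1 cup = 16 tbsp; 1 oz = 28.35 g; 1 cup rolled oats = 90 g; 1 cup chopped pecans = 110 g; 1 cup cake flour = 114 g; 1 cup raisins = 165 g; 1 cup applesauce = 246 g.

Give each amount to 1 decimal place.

Scaling factor: 48/30 = 8/5 = 1.6.
rolled oats: 2 cup × 8/5 × 90 g/cup ÷ 28.35 g/oz ≈ 10.2 oz
applesauce: 12 tbsp × 8/5 ÷ 16 tbsp/cup × 246 g/cup = 295.2 g
raisins: (1 tbsp + 2 tsp = 5/3 tbsp) × 8/5 ÷ 16 tbsp/cup × 165 g/cup = 27.5 g
cake flour: (1 cup + 13 tbsp = 1.8125 cup) × 8/5 × 114 g/cup = 330.6 g
chopped pecans: 1/3 cup × 8/5 × 110 g/cup ÷ 1000 g/kg ≈ 0.1 kg

rolled oats: 10.2 oz; applesauce: 295.2 g; raisins: 27.5 g; cake flour: 330.6 g; chopped pecans: 0.1 kg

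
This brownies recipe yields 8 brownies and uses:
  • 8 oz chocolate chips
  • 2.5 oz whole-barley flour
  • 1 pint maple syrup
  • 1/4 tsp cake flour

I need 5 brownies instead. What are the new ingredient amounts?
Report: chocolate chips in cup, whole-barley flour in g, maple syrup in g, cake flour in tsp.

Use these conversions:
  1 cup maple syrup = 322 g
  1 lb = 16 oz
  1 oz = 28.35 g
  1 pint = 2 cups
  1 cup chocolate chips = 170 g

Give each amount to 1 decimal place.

chocolate chips: 0.8 cup; whole-barley flour: 44.3 g; maple syrup: 402.5 g; cake flour: 0.2 tsp

Scaling factor: 5/8 = 0.625.
chocolate chips: 8 oz × 5/8 × 28.35 g/oz ÷ 170 g/cup ≈ 0.8 cup
whole-barley flour: 2.5 oz × 5/8 × 28.35 g/oz ≈ 44.3 g
maple syrup: 1 pint × 5/8 × 2 cup/pint × 322 g/cup = 402.5 g
cake flour: 0.25 tsp × 5/8 ≈ 0.2 tsp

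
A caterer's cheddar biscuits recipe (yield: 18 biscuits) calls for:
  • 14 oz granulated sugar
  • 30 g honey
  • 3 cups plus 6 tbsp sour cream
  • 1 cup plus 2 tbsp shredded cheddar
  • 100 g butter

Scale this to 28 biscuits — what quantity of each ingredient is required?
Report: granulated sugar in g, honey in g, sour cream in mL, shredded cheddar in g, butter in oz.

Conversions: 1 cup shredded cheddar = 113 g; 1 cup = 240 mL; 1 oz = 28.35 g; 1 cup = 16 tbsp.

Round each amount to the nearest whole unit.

granulated sugar: 617 g; honey: 47 g; sour cream: 1260 mL; shredded cheddar: 198 g; butter: 5 oz

Scaling factor: 28/18 = 14/9.
granulated sugar: 14 oz × 14/9 × 28.35 g/oz ≈ 617 g
honey: 30 g × 14/9 ≈ 47 g
sour cream: (3 cup + 6 tbsp = 3.375 cup) × 14/9 × 240 mL/cup = 1260 mL
shredded cheddar: (1 cup + 2 tbsp = 1.125 cup) × 14/9 × 113 g/cup ≈ 198 g
butter: 100 g × 14/9 ÷ 28.35 g/oz ≈ 5 oz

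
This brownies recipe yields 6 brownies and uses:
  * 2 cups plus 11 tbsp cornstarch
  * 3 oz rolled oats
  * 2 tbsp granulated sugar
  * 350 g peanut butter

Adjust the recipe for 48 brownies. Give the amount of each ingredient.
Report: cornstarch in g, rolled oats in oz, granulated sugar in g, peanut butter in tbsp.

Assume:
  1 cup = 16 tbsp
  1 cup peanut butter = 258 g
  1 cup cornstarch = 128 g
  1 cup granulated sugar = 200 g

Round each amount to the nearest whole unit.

cornstarch: 2752 g; rolled oats: 24 oz; granulated sugar: 200 g; peanut butter: 174 tbsp

Scaling factor: 48/6 = 8.
cornstarch: (2 cup + 11 tbsp = 2.6875 cup) × 8 × 128 g/cup = 2752 g
rolled oats: 3 oz × 8 = 24 oz
granulated sugar: 2 tbsp × 8 ÷ 16 tbsp/cup × 200 g/cup = 200 g
peanut butter: 350 g × 8 ÷ 258 g/cup × 16 tbsp/cup ≈ 174 tbsp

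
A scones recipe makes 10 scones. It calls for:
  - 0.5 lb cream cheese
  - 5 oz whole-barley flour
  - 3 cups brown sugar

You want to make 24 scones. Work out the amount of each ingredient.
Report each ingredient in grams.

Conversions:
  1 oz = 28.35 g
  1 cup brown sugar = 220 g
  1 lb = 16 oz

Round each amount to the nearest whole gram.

cream cheese: 544 g; whole-barley flour: 340 g; brown sugar: 1584 g

Scaling factor: 24/10 = 12/5 = 2.4.
cream cheese: 0.5 lb × 12/5 × 16 oz/lb × 28.35 g/oz ≈ 544 g
whole-barley flour: 5 oz × 12/5 × 28.35 g/oz ≈ 340 g
brown sugar: 3 cup × 12/5 × 220 g/cup = 1584 g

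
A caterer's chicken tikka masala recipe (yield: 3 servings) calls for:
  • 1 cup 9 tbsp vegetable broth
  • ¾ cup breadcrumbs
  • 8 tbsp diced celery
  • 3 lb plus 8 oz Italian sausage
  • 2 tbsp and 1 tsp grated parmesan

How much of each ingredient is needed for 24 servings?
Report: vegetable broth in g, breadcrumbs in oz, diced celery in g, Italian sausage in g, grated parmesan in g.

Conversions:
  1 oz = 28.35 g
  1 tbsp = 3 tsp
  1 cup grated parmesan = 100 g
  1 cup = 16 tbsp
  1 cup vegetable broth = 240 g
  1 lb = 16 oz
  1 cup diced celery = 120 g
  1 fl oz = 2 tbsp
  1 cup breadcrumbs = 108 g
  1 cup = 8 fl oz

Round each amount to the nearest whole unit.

vegetable broth: 3000 g; breadcrumbs: 23 oz; diced celery: 480 g; Italian sausage: 12701 g; grated parmesan: 117 g

Scaling factor: 24/3 = 8.
vegetable broth: (1 cup + 9 tbsp = 1.5625 cup) × 8 × 240 g/cup = 3000 g
breadcrumbs: 0.75 cup × 8 × 108 g/cup ÷ 28.35 g/oz ≈ 23 oz
diced celery: 8 tbsp × 8 ÷ 16 tbsp/cup × 120 g/cup = 480 g
Italian sausage: (3 lb + 8 oz = 3.5 lb) × 8 × 16 oz/lb × 28.35 g/oz ≈ 12701 g
grated parmesan: (2 tbsp + 1 tsp = 7/3 tbsp) × 8 ÷ 16 tbsp/cup × 100 g/cup ≈ 117 g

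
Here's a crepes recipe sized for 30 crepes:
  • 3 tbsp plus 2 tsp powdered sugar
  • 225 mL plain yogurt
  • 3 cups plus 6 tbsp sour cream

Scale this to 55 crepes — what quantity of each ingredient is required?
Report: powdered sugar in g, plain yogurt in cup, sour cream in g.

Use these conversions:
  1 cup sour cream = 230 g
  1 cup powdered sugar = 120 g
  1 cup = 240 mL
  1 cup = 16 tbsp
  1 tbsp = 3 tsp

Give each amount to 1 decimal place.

Scaling factor: 55/30 = 11/6.
powdered sugar: (3 tbsp + 2 tsp = 11/3 tbsp) × 11/6 ÷ 16 tbsp/cup × 120 g/cup ≈ 50.4 g
plain yogurt: 225 mL × 11/6 ÷ 240 mL/cup ≈ 1.7 cup
sour cream: (3 cup + 6 tbsp = 3.375 cup) × 11/6 × 230 g/cup ≈ 1423.1 g

powdered sugar: 50.4 g; plain yogurt: 1.7 cup; sour cream: 1423.1 g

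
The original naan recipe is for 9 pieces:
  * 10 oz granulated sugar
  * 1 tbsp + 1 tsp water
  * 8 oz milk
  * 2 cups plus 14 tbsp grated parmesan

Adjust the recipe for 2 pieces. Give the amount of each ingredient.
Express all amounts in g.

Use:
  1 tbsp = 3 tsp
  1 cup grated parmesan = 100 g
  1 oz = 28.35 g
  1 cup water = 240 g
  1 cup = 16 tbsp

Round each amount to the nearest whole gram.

Scaling factor: 2/9.
granulated sugar: 10 oz × 2/9 × 28.35 g/oz = 63 g
water: (1 tbsp + 1 tsp = 4/3 tbsp) × 2/9 ÷ 16 tbsp/cup × 240 g/cup ≈ 4 g
milk: 8 oz × 2/9 × 28.35 g/oz ≈ 50 g
grated parmesan: (2 cup + 14 tbsp = 2.875 cup) × 2/9 × 100 g/cup ≈ 64 g

granulated sugar: 63 g; water: 4 g; milk: 50 g; grated parmesan: 64 g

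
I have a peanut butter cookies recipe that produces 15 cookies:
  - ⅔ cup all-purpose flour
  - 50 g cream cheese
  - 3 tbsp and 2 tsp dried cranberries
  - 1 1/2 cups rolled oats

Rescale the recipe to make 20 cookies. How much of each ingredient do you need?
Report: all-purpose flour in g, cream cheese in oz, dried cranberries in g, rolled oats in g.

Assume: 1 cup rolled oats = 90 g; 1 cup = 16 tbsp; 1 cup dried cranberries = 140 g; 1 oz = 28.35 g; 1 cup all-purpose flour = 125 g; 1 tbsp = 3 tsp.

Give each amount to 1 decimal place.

Scaling factor: 20/15 = 4/3.
all-purpose flour: 2/3 cup × 4/3 × 125 g/cup ≈ 111.1 g
cream cheese: 50 g × 4/3 ÷ 28.35 g/oz ≈ 2.4 oz
dried cranberries: (3 tbsp + 2 tsp = 11/3 tbsp) × 4/3 ÷ 16 tbsp/cup × 140 g/cup ≈ 42.8 g
rolled oats: 1.5 cup × 4/3 × 90 g/cup = 180.0 g

all-purpose flour: 111.1 g; cream cheese: 2.4 oz; dried cranberries: 42.8 g; rolled oats: 180.0 g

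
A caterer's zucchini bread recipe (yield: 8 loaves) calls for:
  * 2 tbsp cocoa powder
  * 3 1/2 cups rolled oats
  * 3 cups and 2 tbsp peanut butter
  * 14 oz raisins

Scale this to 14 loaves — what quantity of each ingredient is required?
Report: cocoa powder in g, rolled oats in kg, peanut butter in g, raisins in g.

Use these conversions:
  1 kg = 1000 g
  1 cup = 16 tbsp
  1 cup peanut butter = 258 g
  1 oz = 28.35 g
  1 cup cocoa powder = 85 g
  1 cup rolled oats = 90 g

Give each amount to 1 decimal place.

cocoa powder: 18.6 g; rolled oats: 0.6 kg; peanut butter: 1410.9 g; raisins: 694.6 g

Scaling factor: 14/8 = 7/4 = 1.75.
cocoa powder: 2 tbsp × 7/4 ÷ 16 tbsp/cup × 85 g/cup ≈ 18.6 g
rolled oats: 3.5 cup × 7/4 × 90 g/cup ÷ 1000 g/kg ≈ 0.6 kg
peanut butter: (3 cup + 2 tbsp = 3.125 cup) × 7/4 × 258 g/cup ≈ 1410.9 g
raisins: 14 oz × 7/4 × 28.35 g/oz ≈ 694.6 g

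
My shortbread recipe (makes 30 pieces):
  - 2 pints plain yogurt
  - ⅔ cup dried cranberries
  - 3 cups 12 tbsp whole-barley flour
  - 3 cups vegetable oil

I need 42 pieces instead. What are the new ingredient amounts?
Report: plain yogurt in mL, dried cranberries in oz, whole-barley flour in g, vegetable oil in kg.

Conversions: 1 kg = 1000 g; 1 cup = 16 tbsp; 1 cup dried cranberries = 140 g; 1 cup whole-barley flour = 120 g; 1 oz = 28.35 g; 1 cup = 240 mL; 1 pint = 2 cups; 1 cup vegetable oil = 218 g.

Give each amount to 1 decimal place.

plain yogurt: 1344.0 mL; dried cranberries: 4.6 oz; whole-barley flour: 630.0 g; vegetable oil: 0.9 kg

Scaling factor: 42/30 = 7/5 = 1.4.
plain yogurt: 2 pint × 7/5 × 2 cup/pint × 240 mL/cup = 1344.0 mL
dried cranberries: 2/3 cup × 7/5 × 140 g/cup ÷ 28.35 g/oz ≈ 4.6 oz
whole-barley flour: (3 cup + 12 tbsp = 3.75 cup) × 7/5 × 120 g/cup = 630.0 g
vegetable oil: 3 cup × 7/5 × 218 g/cup ÷ 1000 g/kg ≈ 0.9 kg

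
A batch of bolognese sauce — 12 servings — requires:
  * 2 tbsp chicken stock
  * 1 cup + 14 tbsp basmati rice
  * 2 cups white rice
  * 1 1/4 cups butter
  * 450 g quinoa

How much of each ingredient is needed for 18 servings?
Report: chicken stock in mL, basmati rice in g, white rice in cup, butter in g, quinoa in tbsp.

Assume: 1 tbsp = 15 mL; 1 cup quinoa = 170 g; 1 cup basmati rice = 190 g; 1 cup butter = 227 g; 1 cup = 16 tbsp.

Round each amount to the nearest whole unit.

chicken stock: 45 mL; basmati rice: 534 g; white rice: 3 cup; butter: 426 g; quinoa: 64 tbsp

Scaling factor: 18/12 = 3/2 = 1.5.
chicken stock: 2 tbsp × 3/2 × 15 mL/tbsp = 45 mL
basmati rice: (1 cup + 14 tbsp = 1.875 cup) × 3/2 × 190 g/cup ≈ 534 g
white rice: 2 cup × 3/2 = 3 cup
butter: 1.25 cup × 3/2 × 227 g/cup ≈ 426 g
quinoa: 450 g × 3/2 ÷ 170 g/cup × 16 tbsp/cup ≈ 64 tbsp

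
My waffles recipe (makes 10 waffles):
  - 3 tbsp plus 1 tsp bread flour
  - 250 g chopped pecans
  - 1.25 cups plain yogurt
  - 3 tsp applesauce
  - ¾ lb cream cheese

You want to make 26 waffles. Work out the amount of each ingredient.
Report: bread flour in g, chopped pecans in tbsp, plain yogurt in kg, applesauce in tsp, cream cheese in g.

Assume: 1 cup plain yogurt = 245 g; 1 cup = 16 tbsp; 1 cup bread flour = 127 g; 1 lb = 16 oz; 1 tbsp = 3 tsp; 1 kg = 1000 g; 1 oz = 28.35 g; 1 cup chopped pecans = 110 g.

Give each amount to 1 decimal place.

bread flour: 68.8 g; chopped pecans: 94.5 tbsp; plain yogurt: 0.8 kg; applesauce: 7.8 tsp; cream cheese: 884.5 g

Scaling factor: 26/10 = 13/5 = 2.6.
bread flour: (3 tbsp + 1 tsp = 10/3 tbsp) × 13/5 ÷ 16 tbsp/cup × 127 g/cup ≈ 68.8 g
chopped pecans: 250 g × 13/5 ÷ 110 g/cup × 16 tbsp/cup ≈ 94.5 tbsp
plain yogurt: 1.25 cup × 13/5 × 245 g/cup ÷ 1000 g/kg ≈ 0.8 kg
applesauce: 3 tsp × 13/5 = 7.8 tsp
cream cheese: 0.75 lb × 13/5 × 16 oz/lb × 28.35 g/oz ≈ 884.5 g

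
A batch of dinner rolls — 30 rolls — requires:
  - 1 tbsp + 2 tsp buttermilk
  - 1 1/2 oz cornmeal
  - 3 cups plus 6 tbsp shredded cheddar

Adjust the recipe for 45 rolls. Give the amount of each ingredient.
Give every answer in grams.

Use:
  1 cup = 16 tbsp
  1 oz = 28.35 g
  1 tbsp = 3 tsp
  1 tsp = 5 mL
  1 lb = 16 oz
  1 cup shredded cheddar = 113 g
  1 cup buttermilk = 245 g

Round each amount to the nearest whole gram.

Scaling factor: 45/30 = 3/2 = 1.5.
buttermilk: (1 tbsp + 2 tsp = 5/3 tbsp) × 3/2 ÷ 16 tbsp/cup × 245 g/cup ≈ 38 g
cornmeal: 1.5 oz × 3/2 × 28.35 g/oz ≈ 64 g
shredded cheddar: (3 cup + 6 tbsp = 3.375 cup) × 3/2 × 113 g/cup ≈ 572 g

buttermilk: 38 g; cornmeal: 64 g; shredded cheddar: 572 g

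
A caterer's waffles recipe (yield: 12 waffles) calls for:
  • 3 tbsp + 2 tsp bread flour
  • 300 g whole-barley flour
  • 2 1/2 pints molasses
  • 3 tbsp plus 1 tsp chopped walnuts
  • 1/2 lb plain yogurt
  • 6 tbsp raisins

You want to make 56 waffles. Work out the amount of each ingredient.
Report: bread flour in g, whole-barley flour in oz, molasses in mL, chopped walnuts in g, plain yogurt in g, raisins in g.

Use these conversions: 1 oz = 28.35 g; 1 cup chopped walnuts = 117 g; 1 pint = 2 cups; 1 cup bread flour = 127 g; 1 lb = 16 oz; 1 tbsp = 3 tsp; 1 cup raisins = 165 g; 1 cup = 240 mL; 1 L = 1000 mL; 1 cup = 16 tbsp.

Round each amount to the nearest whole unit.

Scaling factor: 56/12 = 14/3.
bread flour: (3 tbsp + 2 tsp = 11/3 tbsp) × 14/3 ÷ 16 tbsp/cup × 127 g/cup ≈ 136 g
whole-barley flour: 300 g × 14/3 ÷ 28.35 g/oz ≈ 49 oz
molasses: 2.5 pint × 14/3 × 2 cup/pint × 240 mL/cup = 5600 mL
chopped walnuts: (3 tbsp + 1 tsp = 10/3 tbsp) × 14/3 ÷ 16 tbsp/cup × 117 g/cup ≈ 114 g
plain yogurt: 0.5 lb × 14/3 × 16 oz/lb × 28.35 g/oz ≈ 1058 g
raisins: 6 tbsp × 14/3 ÷ 16 tbsp/cup × 165 g/cup ≈ 289 g

bread flour: 136 g; whole-barley flour: 49 oz; molasses: 5600 mL; chopped walnuts: 114 g; plain yogurt: 1058 g; raisins: 289 g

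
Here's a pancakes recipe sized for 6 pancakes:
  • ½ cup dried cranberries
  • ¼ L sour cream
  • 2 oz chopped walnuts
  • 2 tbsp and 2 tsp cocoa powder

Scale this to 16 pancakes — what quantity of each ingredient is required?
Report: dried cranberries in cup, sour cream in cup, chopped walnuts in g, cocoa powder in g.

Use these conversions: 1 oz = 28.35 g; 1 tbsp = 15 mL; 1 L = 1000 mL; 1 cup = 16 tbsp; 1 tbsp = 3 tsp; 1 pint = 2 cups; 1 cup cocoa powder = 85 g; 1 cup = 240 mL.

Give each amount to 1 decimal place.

Scaling factor: 16/6 = 8/3.
dried cranberries: 0.5 cup × 8/3 ≈ 1.3 cup
sour cream: 0.25 L × 8/3 × 1000 mL/L ÷ 240 mL/cup ≈ 2.8 cup
chopped walnuts: 2 oz × 8/3 × 28.35 g/oz = 151.2 g
cocoa powder: (2 tbsp + 2 tsp = 8/3 tbsp) × 8/3 ÷ 16 tbsp/cup × 85 g/cup ≈ 37.8 g

dried cranberries: 1.3 cup; sour cream: 2.8 cup; chopped walnuts: 151.2 g; cocoa powder: 37.8 g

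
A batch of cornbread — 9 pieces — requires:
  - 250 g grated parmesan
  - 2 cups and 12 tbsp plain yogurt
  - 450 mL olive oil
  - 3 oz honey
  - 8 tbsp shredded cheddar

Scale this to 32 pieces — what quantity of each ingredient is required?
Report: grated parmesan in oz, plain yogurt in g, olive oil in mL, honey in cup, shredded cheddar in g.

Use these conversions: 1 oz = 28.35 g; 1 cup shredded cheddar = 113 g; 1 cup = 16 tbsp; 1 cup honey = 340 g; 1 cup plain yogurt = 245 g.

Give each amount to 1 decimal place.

Scaling factor: 32/9.
grated parmesan: 250 g × 32/9 ÷ 28.35 g/oz ≈ 31.4 oz
plain yogurt: (2 cup + 12 tbsp = 2.75 cup) × 32/9 × 245 g/cup ≈ 2395.6 g
olive oil: 450 mL × 32/9 = 1600.0 mL
honey: 3 oz × 32/9 × 28.35 g/oz ÷ 340 g/cup ≈ 0.9 cup
shredded cheddar: 8 tbsp × 32/9 ÷ 16 tbsp/cup × 113 g/cup ≈ 200.9 g

grated parmesan: 31.4 oz; plain yogurt: 2395.6 g; olive oil: 1600.0 mL; honey: 0.9 cup; shredded cheddar: 200.9 g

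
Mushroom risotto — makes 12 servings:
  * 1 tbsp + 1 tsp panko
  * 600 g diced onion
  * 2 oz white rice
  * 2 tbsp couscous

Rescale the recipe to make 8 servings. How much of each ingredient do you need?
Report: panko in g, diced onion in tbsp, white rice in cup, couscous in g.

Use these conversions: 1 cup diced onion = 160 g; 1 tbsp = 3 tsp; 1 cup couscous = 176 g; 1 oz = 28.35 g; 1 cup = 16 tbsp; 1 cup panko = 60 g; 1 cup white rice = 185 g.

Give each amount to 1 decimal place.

panko: 3.3 g; diced onion: 40.0 tbsp; white rice: 0.2 cup; couscous: 14.7 g

Scaling factor: 8/12 = 2/3.
panko: (1 tbsp + 1 tsp = 4/3 tbsp) × 2/3 ÷ 16 tbsp/cup × 60 g/cup ≈ 3.3 g
diced onion: 600 g × 2/3 ÷ 160 g/cup × 16 tbsp/cup = 40.0 tbsp
white rice: 2 oz × 2/3 × 28.35 g/oz ÷ 185 g/cup ≈ 0.2 cup
couscous: 2 tbsp × 2/3 ÷ 16 tbsp/cup × 176 g/cup ≈ 14.7 g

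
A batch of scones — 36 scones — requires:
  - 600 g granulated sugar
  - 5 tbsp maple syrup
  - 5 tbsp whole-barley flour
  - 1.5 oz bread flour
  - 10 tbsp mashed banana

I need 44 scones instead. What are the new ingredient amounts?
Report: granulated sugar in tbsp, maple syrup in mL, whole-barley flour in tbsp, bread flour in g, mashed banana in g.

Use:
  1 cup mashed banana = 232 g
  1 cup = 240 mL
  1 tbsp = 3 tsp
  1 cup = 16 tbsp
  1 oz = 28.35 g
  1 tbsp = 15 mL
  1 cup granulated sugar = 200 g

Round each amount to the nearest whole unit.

granulated sugar: 59 tbsp; maple syrup: 92 mL; whole-barley flour: 6 tbsp; bread flour: 52 g; mashed banana: 177 g

Scaling factor: 44/36 = 11/9.
granulated sugar: 600 g × 11/9 ÷ 200 g/cup × 16 tbsp/cup ≈ 59 tbsp
maple syrup: 5 tbsp × 11/9 × 15 mL/tbsp ≈ 92 mL
whole-barley flour: 5 tbsp × 11/9 ≈ 6 tbsp
bread flour: 1.5 oz × 11/9 × 28.35 g/oz ≈ 52 g
mashed banana: 10 tbsp × 11/9 ÷ 16 tbsp/cup × 232 g/cup ≈ 177 g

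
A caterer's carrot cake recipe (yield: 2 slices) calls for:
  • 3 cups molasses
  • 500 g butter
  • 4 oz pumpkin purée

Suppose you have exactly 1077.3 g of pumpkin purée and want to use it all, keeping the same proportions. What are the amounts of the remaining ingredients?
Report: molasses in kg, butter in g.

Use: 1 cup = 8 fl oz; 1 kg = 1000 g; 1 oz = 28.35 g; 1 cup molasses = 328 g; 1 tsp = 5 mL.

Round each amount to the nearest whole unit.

The original recipe has 113.4 g of pumpkin purée, so the scaling factor is 1077.3 ÷ 113.4 = 19/2 = 9.5.
molasses: 3 cup × 19/2 × 328 g/cup ÷ 1000 g/kg ≈ 9 kg
butter: 500 g × 19/2 = 4750 g

molasses: 9 kg; butter: 4750 g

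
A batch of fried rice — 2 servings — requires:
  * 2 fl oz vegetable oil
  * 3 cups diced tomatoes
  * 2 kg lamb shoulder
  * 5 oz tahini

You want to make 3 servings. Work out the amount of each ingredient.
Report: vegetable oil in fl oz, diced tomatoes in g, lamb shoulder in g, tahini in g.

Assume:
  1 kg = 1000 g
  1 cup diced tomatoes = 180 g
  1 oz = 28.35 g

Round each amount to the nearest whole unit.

vegetable oil: 3 fl oz; diced tomatoes: 810 g; lamb shoulder: 3000 g; tahini: 213 g

Scaling factor: 3/2 = 1.5.
vegetable oil: 2 fl oz × 3/2 = 3 fl oz
diced tomatoes: 3 cup × 3/2 × 180 g/cup = 810 g
lamb shoulder: 2 kg × 3/2 × 1000 g/kg = 3000 g
tahini: 5 oz × 3/2 × 28.35 g/oz ≈ 213 g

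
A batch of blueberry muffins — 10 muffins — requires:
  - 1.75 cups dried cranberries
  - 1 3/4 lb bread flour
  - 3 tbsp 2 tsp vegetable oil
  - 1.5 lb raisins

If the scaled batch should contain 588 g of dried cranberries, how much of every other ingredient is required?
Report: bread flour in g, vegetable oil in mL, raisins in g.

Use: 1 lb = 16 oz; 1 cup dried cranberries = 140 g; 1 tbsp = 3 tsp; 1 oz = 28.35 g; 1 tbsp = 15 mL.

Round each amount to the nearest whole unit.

The original recipe has 245 g of dried cranberries, so the scaling factor is 588 ÷ 245 = 12/5 = 2.4.
bread flour: 1.75 lb × 12/5 × 16 oz/lb × 28.35 g/oz ≈ 1905 g
vegetable oil: (3 tbsp + 2 tsp = 11/3 tbsp) × 12/5 × 15 mL/tbsp = 132 mL
raisins: 1.5 lb × 12/5 × 16 oz/lb × 28.35 g/oz ≈ 1633 g

bread flour: 1905 g; vegetable oil: 132 mL; raisins: 1633 g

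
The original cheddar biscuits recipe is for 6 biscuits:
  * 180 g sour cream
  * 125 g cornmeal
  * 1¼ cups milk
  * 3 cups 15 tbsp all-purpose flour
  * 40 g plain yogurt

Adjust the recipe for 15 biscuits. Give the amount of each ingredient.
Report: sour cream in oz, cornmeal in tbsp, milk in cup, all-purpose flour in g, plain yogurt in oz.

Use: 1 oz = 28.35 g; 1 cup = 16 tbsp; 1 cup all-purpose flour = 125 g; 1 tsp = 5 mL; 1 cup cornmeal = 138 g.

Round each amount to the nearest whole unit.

sour cream: 16 oz; cornmeal: 36 tbsp; milk: 3 cup; all-purpose flour: 1230 g; plain yogurt: 4 oz

Scaling factor: 15/6 = 5/2 = 2.5.
sour cream: 180 g × 5/2 ÷ 28.35 g/oz ≈ 16 oz
cornmeal: 125 g × 5/2 ÷ 138 g/cup × 16 tbsp/cup ≈ 36 tbsp
milk: 1.25 cup × 5/2 ≈ 3 cup
all-purpose flour: (3 cup + 15 tbsp = 3.9375 cup) × 5/2 × 125 g/cup ≈ 1230 g
plain yogurt: 40 g × 5/2 ÷ 28.35 g/oz ≈ 4 oz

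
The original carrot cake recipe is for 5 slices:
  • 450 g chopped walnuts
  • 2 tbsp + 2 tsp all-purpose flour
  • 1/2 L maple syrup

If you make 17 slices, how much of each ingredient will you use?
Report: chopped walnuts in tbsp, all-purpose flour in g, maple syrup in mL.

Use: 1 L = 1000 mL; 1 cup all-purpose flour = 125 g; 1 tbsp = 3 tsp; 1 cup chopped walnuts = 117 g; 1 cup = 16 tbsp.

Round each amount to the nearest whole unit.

chopped walnuts: 209 tbsp; all-purpose flour: 71 g; maple syrup: 1700 mL

Scaling factor: 17/5 = 3.4.
chopped walnuts: 450 g × 17/5 ÷ 117 g/cup × 16 tbsp/cup ≈ 209 tbsp
all-purpose flour: (2 tbsp + 2 tsp = 8/3 tbsp) × 17/5 ÷ 16 tbsp/cup × 125 g/cup ≈ 71 g
maple syrup: 0.5 L × 17/5 × 1000 mL/L = 1700 mL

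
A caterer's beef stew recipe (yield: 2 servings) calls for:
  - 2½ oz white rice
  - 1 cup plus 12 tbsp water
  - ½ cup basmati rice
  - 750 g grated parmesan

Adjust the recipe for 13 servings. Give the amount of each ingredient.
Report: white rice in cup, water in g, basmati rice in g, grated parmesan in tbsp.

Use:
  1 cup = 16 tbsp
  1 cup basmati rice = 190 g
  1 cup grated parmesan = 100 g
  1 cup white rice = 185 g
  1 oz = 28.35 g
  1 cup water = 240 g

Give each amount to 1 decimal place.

white rice: 2.5 cup; water: 2730.0 g; basmati rice: 617.5 g; grated parmesan: 780.0 tbsp

Scaling factor: 13/2 = 6.5.
white rice: 2.5 oz × 13/2 × 28.35 g/oz ÷ 185 g/cup ≈ 2.5 cup
water: (1 cup + 12 tbsp = 1.75 cup) × 13/2 × 240 g/cup = 2730.0 g
basmati rice: 0.5 cup × 13/2 × 190 g/cup = 617.5 g
grated parmesan: 750 g × 13/2 ÷ 100 g/cup × 16 tbsp/cup = 780.0 tbsp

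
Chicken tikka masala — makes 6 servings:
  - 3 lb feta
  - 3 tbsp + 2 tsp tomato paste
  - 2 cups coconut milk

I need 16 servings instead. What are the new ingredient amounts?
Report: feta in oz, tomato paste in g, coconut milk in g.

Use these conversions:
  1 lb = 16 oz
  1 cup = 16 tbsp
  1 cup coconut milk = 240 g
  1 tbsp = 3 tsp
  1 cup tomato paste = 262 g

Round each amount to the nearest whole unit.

Scaling factor: 16/6 = 8/3.
feta: 3 lb × 8/3 × 16 oz/lb = 128 oz
tomato paste: (3 tbsp + 2 tsp = 11/3 tbsp) × 8/3 ÷ 16 tbsp/cup × 262 g/cup ≈ 160 g
coconut milk: 2 cup × 8/3 × 240 g/cup = 1280 g

feta: 128 oz; tomato paste: 160 g; coconut milk: 1280 g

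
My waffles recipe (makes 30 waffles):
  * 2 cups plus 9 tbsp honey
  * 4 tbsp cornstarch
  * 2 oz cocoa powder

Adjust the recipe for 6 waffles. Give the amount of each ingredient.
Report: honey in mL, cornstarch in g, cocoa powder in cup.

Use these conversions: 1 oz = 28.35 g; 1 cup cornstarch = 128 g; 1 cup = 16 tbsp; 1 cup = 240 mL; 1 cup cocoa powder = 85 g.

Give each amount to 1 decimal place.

Scaling factor: 6/30 = 1/5 = 0.2.
honey: (2 cup + 9 tbsp = 2.5625 cup) × 1/5 × 240 mL/cup = 123.0 mL
cornstarch: 4 tbsp × 1/5 ÷ 16 tbsp/cup × 128 g/cup = 6.4 g
cocoa powder: 2 oz × 1/5 × 28.35 g/oz ÷ 85 g/cup ≈ 0.1 cup

honey: 123.0 mL; cornstarch: 6.4 g; cocoa powder: 0.1 cup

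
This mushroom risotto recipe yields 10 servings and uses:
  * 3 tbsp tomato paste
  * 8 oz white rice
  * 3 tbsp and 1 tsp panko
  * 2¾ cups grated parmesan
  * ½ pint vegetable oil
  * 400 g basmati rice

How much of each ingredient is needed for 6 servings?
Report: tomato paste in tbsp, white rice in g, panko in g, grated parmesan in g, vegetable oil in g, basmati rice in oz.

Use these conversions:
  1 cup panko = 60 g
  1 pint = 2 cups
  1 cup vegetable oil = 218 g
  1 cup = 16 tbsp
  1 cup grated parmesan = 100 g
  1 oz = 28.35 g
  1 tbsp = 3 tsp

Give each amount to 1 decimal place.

Scaling factor: 6/10 = 3/5 = 0.6.
tomato paste: 3 tbsp × 3/5 = 1.8 tbsp
white rice: 8 oz × 3/5 × 28.35 g/oz ≈ 136.1 g
panko: (3 tbsp + 1 tsp = 10/3 tbsp) × 3/5 ÷ 16 tbsp/cup × 60 g/cup = 7.5 g
grated parmesan: 2.75 cup × 3/5 × 100 g/cup = 165.0 g
vegetable oil: 0.5 pint × 3/5 × 2 cup/pint × 218 g/cup = 130.8 g
basmati rice: 400 g × 3/5 ÷ 28.35 g/oz ≈ 8.5 oz

tomato paste: 1.8 tbsp; white rice: 136.1 g; panko: 7.5 g; grated parmesan: 165.0 g; vegetable oil: 130.8 g; basmati rice: 8.5 oz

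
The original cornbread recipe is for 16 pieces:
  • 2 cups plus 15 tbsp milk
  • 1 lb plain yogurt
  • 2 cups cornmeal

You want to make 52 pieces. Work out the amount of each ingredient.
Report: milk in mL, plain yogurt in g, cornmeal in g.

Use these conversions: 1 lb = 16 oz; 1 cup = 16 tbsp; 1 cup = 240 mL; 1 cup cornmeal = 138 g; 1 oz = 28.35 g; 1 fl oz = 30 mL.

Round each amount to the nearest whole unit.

milk: 2291 mL; plain yogurt: 1474 g; cornmeal: 897 g

Scaling factor: 52/16 = 13/4 = 3.25.
milk: (2 cup + 15 tbsp = 2.9375 cup) × 13/4 × 240 mL/cup ≈ 2291 mL
plain yogurt: 1 lb × 13/4 × 16 oz/lb × 28.35 g/oz ≈ 1474 g
cornmeal: 2 cup × 13/4 × 138 g/cup = 897 g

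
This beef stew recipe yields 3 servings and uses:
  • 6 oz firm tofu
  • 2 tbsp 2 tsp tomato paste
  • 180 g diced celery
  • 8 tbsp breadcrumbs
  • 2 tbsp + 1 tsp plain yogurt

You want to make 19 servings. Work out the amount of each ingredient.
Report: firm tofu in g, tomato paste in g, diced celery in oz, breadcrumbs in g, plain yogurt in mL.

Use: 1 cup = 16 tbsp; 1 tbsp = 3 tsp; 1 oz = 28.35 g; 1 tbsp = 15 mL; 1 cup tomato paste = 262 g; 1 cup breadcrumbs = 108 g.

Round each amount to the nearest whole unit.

firm tofu: 1077 g; tomato paste: 277 g; diced celery: 40 oz; breadcrumbs: 342 g; plain yogurt: 222 mL

Scaling factor: 19/3.
firm tofu: 6 oz × 19/3 × 28.35 g/oz ≈ 1077 g
tomato paste: (2 tbsp + 2 tsp = 8/3 tbsp) × 19/3 ÷ 16 tbsp/cup × 262 g/cup ≈ 277 g
diced celery: 180 g × 19/3 ÷ 28.35 g/oz ≈ 40 oz
breadcrumbs: 8 tbsp × 19/3 ÷ 16 tbsp/cup × 108 g/cup = 342 g
plain yogurt: (2 tbsp + 1 tsp = 7/3 tbsp) × 19/3 × 15 mL/tbsp ≈ 222 mL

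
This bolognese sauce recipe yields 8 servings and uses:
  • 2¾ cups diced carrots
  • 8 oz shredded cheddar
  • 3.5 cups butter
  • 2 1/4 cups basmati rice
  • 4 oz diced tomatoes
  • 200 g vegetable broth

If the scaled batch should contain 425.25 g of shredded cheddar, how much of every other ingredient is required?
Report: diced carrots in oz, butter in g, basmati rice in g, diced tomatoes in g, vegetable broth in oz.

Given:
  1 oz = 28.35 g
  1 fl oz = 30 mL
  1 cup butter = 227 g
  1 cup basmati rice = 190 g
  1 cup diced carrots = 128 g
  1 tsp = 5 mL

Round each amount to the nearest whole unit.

diced carrots: 23 oz; butter: 1490 g; basmati rice: 802 g; diced tomatoes: 213 g; vegetable broth: 13 oz

The original recipe has 226.8 g of shredded cheddar, so the scaling factor is 425.25 ÷ 226.8 = 15/8 = 1.875.
diced carrots: 2.75 cup × 15/8 × 128 g/cup ÷ 28.35 g/oz ≈ 23 oz
butter: 3.5 cup × 15/8 × 227 g/cup ≈ 1490 g
basmati rice: 2.25 cup × 15/8 × 190 g/cup ≈ 802 g
diced tomatoes: 4 oz × 15/8 × 28.35 g/oz ≈ 213 g
vegetable broth: 200 g × 15/8 ÷ 28.35 g/oz ≈ 13 oz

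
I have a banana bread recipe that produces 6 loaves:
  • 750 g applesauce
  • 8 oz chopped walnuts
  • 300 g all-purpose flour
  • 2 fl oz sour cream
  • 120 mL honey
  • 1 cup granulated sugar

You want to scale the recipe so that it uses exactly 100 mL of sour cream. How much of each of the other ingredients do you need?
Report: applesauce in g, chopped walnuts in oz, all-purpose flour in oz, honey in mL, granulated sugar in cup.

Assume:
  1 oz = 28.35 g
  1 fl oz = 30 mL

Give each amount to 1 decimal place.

applesauce: 1250.0 g; chopped walnuts: 13.3 oz; all-purpose flour: 17.6 oz; honey: 200.0 mL; granulated sugar: 1.7 cup

The original recipe has 60 mL of sour cream, so the scaling factor is 100 ÷ 60 = 5/3.
applesauce: 750 g × 5/3 = 1250.0 g
chopped walnuts: 8 oz × 5/3 ≈ 13.3 oz
all-purpose flour: 300 g × 5/3 ÷ 28.35 g/oz ≈ 17.6 oz
honey: 120 mL × 5/3 = 200.0 mL
granulated sugar: 1 cup × 5/3 ≈ 1.7 cup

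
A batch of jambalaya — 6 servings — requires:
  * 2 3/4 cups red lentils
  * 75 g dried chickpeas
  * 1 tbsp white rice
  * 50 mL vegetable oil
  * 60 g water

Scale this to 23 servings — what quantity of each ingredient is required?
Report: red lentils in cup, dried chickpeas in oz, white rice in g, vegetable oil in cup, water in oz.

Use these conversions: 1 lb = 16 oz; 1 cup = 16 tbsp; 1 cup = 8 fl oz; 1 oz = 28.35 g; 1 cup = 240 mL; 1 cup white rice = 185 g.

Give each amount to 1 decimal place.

red lentils: 10.5 cup; dried chickpeas: 10.1 oz; white rice: 44.3 g; vegetable oil: 0.8 cup; water: 8.1 oz

Scaling factor: 23/6.
red lentils: 2.75 cup × 23/6 ≈ 10.5 cup
dried chickpeas: 75 g × 23/6 ÷ 28.35 g/oz ≈ 10.1 oz
white rice: 1 tbsp × 23/6 ÷ 16 tbsp/cup × 185 g/cup ≈ 44.3 g
vegetable oil: 50 mL × 23/6 ÷ 240 mL/cup ≈ 0.8 cup
water: 60 g × 23/6 ÷ 28.35 g/oz ≈ 8.1 oz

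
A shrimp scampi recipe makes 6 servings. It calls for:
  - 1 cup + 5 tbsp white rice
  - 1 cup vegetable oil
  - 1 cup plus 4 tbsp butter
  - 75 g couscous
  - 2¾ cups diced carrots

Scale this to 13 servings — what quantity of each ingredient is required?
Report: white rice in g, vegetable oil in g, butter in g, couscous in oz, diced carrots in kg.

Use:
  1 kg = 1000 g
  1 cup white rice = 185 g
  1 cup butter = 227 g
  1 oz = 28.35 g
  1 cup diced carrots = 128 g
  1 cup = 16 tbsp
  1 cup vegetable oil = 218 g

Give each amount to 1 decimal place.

Scaling factor: 13/6.
white rice: (1 cup + 5 tbsp = 1.3125 cup) × 13/6 × 185 g/cup ≈ 526.1 g
vegetable oil: 1 cup × 13/6 × 218 g/cup ≈ 472.3 g
butter: (1 cup + 4 tbsp = 1.25 cup) × 13/6 × 227 g/cup ≈ 614.8 g
couscous: 75 g × 13/6 ÷ 28.35 g/oz ≈ 5.7 oz
diced carrots: 2.75 cup × 13/6 × 128 g/cup ÷ 1000 g/kg ≈ 0.8 kg

white rice: 526.1 g; vegetable oil: 472.3 g; butter: 614.8 g; couscous: 5.7 oz; diced carrots: 0.8 kg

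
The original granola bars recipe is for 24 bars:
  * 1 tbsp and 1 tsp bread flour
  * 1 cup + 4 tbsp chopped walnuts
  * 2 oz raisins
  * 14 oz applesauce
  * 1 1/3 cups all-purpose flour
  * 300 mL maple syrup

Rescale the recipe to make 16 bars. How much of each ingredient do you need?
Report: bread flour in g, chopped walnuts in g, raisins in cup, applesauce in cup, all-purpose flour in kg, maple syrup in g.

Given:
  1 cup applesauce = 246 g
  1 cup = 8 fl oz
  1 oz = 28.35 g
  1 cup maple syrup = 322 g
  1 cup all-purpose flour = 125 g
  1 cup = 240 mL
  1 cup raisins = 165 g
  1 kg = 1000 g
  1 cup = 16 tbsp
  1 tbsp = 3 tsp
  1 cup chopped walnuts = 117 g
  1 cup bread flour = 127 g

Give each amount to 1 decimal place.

Scaling factor: 16/24 = 2/3.
bread flour: (1 tbsp + 1 tsp = 4/3 tbsp) × 2/3 ÷ 16 tbsp/cup × 127 g/cup ≈ 7.1 g
chopped walnuts: (1 cup + 4 tbsp = 1.25 cup) × 2/3 × 117 g/cup = 97.5 g
raisins: 2 oz × 2/3 × 28.35 g/oz ÷ 165 g/cup ≈ 0.2 cup
applesauce: 14 oz × 2/3 × 28.35 g/oz ÷ 246 g/cup ≈ 1.1 cup
all-purpose flour: 4/3 cup × 2/3 × 125 g/cup ÷ 1000 g/kg ≈ 0.1 kg
maple syrup: 300 mL × 2/3 ÷ 240 mL/cup × 322 g/cup ≈ 268.3 g

bread flour: 7.1 g; chopped walnuts: 97.5 g; raisins: 0.2 cup; applesauce: 1.1 cup; all-purpose flour: 0.1 kg; maple syrup: 268.3 g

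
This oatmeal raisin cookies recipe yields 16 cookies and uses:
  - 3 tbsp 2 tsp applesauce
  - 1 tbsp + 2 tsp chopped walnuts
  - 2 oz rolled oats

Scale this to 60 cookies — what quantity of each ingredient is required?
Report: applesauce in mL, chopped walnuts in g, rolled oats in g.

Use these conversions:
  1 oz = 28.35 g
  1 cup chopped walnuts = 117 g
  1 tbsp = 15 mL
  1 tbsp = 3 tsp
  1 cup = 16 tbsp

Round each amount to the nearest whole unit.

applesauce: 206 mL; chopped walnuts: 46 g; rolled oats: 213 g

Scaling factor: 60/16 = 15/4 = 3.75.
applesauce: (3 tbsp + 2 tsp = 11/3 tbsp) × 15/4 × 15 mL/tbsp ≈ 206 mL
chopped walnuts: (1 tbsp + 2 tsp = 5/3 tbsp) × 15/4 ÷ 16 tbsp/cup × 117 g/cup ≈ 46 g
rolled oats: 2 oz × 15/4 × 28.35 g/oz ≈ 213 g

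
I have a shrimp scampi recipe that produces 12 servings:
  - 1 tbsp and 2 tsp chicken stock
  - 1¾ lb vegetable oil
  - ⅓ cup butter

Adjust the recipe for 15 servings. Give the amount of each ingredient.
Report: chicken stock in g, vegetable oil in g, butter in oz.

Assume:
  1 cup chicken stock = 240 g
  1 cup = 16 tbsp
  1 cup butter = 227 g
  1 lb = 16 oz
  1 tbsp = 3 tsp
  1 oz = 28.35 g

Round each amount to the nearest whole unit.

chicken stock: 31 g; vegetable oil: 992 g; butter: 3 oz

Scaling factor: 15/12 = 5/4 = 1.25.
chicken stock: (1 tbsp + 2 tsp = 5/3 tbsp) × 5/4 ÷ 16 tbsp/cup × 240 g/cup ≈ 31 g
vegetable oil: 1.75 lb × 5/4 × 16 oz/lb × 28.35 g/oz ≈ 992 g
butter: 1/3 cup × 5/4 × 227 g/cup ÷ 28.35 g/oz ≈ 3 oz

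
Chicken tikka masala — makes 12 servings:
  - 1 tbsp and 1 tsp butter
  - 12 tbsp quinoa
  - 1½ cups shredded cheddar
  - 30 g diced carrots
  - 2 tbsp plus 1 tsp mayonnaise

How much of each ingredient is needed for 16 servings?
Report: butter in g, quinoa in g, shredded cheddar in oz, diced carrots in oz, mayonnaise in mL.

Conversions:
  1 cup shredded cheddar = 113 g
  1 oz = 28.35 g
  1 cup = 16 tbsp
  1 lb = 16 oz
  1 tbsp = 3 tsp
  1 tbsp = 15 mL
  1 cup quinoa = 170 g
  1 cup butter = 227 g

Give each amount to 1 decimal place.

butter: 25.2 g; quinoa: 170.0 g; shredded cheddar: 8.0 oz; diced carrots: 1.4 oz; mayonnaise: 46.7 mL

Scaling factor: 16/12 = 4/3.
butter: (1 tbsp + 1 tsp = 4/3 tbsp) × 4/3 ÷ 16 tbsp/cup × 227 g/cup ≈ 25.2 g
quinoa: 12 tbsp × 4/3 ÷ 16 tbsp/cup × 170 g/cup = 170.0 g
shredded cheddar: 1.5 cup × 4/3 × 113 g/cup ÷ 28.35 g/oz ≈ 8.0 oz
diced carrots: 30 g × 4/3 ÷ 28.35 g/oz ≈ 1.4 oz
mayonnaise: (2 tbsp + 1 tsp = 7/3 tbsp) × 4/3 × 15 mL/tbsp ≈ 46.7 mL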